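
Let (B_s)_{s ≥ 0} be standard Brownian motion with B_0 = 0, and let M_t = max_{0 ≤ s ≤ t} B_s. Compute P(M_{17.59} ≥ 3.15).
P(M_{17.59} ≥ 3.15) = 2·P(B_{17.59} ≥ 3.15) = 2(1 − Φ(3.15/√17.59)) ≈ 0.4526

By the reflection principle for Brownian motion, P(M_t ≥ a) = 2 · P(B_t ≥ a) for a ≥ 0. Since B_t ~ N(0, t), P(B_t ≥ 3.15) = 1 − Φ(3.15/√t) = 1 − Φ(3.15/√17.59) = 1 − Φ(0.7511). So
  P(M_{17.59} ≥ 3.15) = 2(1 − Φ(0.7511)) ≈ 0.4526.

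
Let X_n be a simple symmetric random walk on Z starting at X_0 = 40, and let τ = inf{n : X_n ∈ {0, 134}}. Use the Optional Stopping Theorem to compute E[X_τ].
E[X_τ] = 40

X_n is a martingale and τ is a bounded-mean stopping time (indeed τ is finite a.s. with bounded expectation since the walk is in a bounded region). By the OST, E[X_τ] = E[X_0] = 40. Equivalently: E[X_τ] = 134 · P(hit 134 first) + 0 · P(hit 0 first) = 134 · (40/134) = 40.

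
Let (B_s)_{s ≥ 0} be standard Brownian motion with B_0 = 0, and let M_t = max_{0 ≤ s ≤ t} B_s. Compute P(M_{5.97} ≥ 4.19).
P(M_{5.97} ≥ 4.19) = 2·P(B_{5.97} ≥ 4.19) = 2(1 − Φ(4.19/√5.97)) ≈ 0.0864

By the reflection principle for Brownian motion, P(M_t ≥ a) = 2 · P(B_t ≥ a) for a ≥ 0. Since B_t ~ N(0, t), P(B_t ≥ 4.19) = 1 − Φ(4.19/√t) = 1 − Φ(4.19/√5.97) = 1 − Φ(1.7149). So
  P(M_{5.97} ≥ 4.19) = 2(1 − Φ(1.7149)) ≈ 0.0864.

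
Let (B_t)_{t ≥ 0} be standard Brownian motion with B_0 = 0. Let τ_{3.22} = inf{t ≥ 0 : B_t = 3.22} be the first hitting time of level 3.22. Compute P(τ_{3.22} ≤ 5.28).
P(τ_{3.22} ≤ 5.28) = 2(1 − Φ(3.22/√5.28)) = 2(1 − Φ(1.4013)) ≈ 0.1611

By the reflection principle for standard BM, P(τ_b ≤ t) = 2 · P(B_t ≥ b). Since B_t ~ N(0, t), P(B_t ≥ 3.22) = 1 − Φ(3.22/√t) = 1 − Φ(3.22/√5.28) = 1 − Φ(1.4013) ≈ 0.08056. Doubling: P(τ_{3.22} ≤ 5.28) ≈ 2 · 0.08056 = 0.16112 ≈ 0.1611.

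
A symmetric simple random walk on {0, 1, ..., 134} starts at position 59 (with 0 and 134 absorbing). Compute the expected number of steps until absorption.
E[τ | X_0 = 59] = 4425

Let v_k = E[τ | X_0 = k]. Boundary: v_0 = v_134 = 0. Recurrence: v_k = 1 + (v_{k-1} + v_{k+1})/2 for 1 ≤ k ≤ 133. The particular solution to v_k − (v_{k-1} + v_{k+1})/2 = 1 is v_k = −k^2. Adding homogeneous solution A + B k and matching boundaries gives v_k = k (134 − k). Substituting k = 59: v_59 = 59 · 75 = 4425.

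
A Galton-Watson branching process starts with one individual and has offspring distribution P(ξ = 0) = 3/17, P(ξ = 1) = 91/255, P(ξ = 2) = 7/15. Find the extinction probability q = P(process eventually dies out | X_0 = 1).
q = 45/119

The pgf is f(s) = 3/17 + 91/255·s + 7/15·s². The extinction probability q is the smallest fixed point of f in [0, 1]. Setting s = f(s):
  7/15·s² + (91/255 − 1)·s + 3/17 = 0
  7/15·s² − (3/17 + 7/15)·s + 3/17 = 0
which factors as (s − 1)·(7/15·s − 3/17) = 0, giving roots s = 1 and s = (3/17)/(7/15) = 45/119.
Mean offspring μ = 91/255 + 2·7/15 = 329/255 > 1 (supercritical), so q < 1. The extinction probability is the smaller root: q = (3/17)/(7/15) = 45/119.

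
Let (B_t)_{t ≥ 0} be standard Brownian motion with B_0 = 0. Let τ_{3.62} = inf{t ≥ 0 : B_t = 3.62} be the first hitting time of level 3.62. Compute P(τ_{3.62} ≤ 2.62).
P(τ_{3.62} ≤ 2.62) = 2(1 − Φ(3.62/√2.62)) = 2(1 − Φ(2.2364)) ≈ 0.0253

By the reflection principle for standard BM, P(τ_b ≤ t) = 2 · P(B_t ≥ b). Since B_t ~ N(0, t), P(B_t ≥ 3.62) = 1 − Φ(3.62/√t) = 1 − Φ(3.62/√2.62) = 1 − Φ(2.2364) ≈ 0.01266. Doubling: P(τ_{3.62} ≤ 2.62) ≈ 2 · 0.01266 = 0.02532 ≈ 0.0253.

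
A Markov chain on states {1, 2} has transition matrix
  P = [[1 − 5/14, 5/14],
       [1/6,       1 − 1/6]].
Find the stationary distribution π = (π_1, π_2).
π_1 = 7/22, π_2 = 15/22

Solve πP = π with π_1 + π_2 = 1. From πP = π: π_1 · (1 − 5/14) + π_2 · 1/6 = π_1 ⇒ π_2 · 1/6 = π_1 · 5/14 ⇒ π_2/π_1 = (5/14)/(1/6) = 15/7. Together with π_1 + π_2 = 1:
  π_1 = (1/6)/(5/14 + 1/6) = (1/6)/(11/21) = 7/22,
  π_2 = (5/14)/(5/14 + 1/6) = (5/14)/(11/21) = 15/22.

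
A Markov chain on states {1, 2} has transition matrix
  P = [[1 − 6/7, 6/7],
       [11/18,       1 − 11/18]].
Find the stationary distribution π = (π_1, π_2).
π_1 = 77/185, π_2 = 108/185

Solve πP = π with π_1 + π_2 = 1. From πP = π: π_1 · (1 − 6/7) + π_2 · 11/18 = π_1 ⇒ π_2 · 11/18 = π_1 · 6/7 ⇒ π_2/π_1 = (6/7)/(11/18) = 108/77. Together with π_1 + π_2 = 1:
  π_1 = (11/18)/(6/7 + 11/18) = (11/18)/(185/126) = 77/185,
  π_2 = (6/7)/(6/7 + 11/18) = (6/7)/(185/126) = 108/185.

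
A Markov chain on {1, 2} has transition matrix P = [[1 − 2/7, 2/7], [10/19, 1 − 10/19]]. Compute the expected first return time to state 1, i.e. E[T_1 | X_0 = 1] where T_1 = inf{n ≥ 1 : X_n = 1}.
E[T_1 | X_0 = 1] = 1/π_1 = 54/35

For an irreducible recurrent Markov chain with stationary distribution π, E[T_i | X_0 = i] = 1/π_i (Kac's formula). Here π_1 = (10/19)/(2/7 + 10/19) = (10/19)/(108/133) = 35/54, so E[T_1 | X_0 = 1] = 1/π_1 = (2/7 + 10/19)/(10/19) = (108/133)/(10/19) = 54/35.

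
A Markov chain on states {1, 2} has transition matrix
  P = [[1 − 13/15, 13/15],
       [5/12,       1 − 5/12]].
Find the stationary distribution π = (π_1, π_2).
π_1 = 25/77, π_2 = 52/77

Solve πP = π with π_1 + π_2 = 1. From πP = π: π_1 · (1 − 13/15) + π_2 · 5/12 = π_1 ⇒ π_2 · 5/12 = π_1 · 13/15 ⇒ π_2/π_1 = (13/15)/(5/12) = 52/25. Together with π_1 + π_2 = 1:
  π_1 = (5/12)/(13/15 + 5/12) = (5/12)/(77/60) = 25/77,
  π_2 = (13/15)/(13/15 + 5/12) = (13/15)/(77/60) = 52/77.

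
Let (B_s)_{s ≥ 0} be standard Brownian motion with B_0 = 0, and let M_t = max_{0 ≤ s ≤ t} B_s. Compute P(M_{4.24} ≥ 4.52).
P(M_{4.24} ≥ 4.52) = 2·P(B_{4.24} ≥ 4.52) = 2(1 − Φ(4.52/√4.24)) ≈ 0.0282

By the reflection principle for Brownian motion, P(M_t ≥ a) = 2 · P(B_t ≥ a) for a ≥ 0. Since B_t ~ N(0, t), P(B_t ≥ 4.52) = 1 − Φ(4.52/√t) = 1 − Φ(4.52/√4.24) = 1 − Φ(2.1951). So
  P(M_{4.24} ≥ 4.52) = 2(1 − Φ(2.1951)) ≈ 0.0282.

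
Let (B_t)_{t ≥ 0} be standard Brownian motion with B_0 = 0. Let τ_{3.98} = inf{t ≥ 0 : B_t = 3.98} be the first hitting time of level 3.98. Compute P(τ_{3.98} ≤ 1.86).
P(τ_{3.98} ≤ 1.86) = 2(1 − Φ(3.98/√1.86)) = 2(1 − Φ(2.9183)) ≈ 0.0035

By the reflection principle for standard BM, P(τ_b ≤ t) = 2 · P(B_t ≥ b). Since B_t ~ N(0, t), P(B_t ≥ 3.98) = 1 − Φ(3.98/√t) = 1 − Φ(3.98/√1.86) = 1 − Φ(2.9183) ≈ 0.00176. Doubling: P(τ_{3.98} ≤ 1.86) ≈ 2 · 0.00176 = 0.00352 ≈ 0.0035.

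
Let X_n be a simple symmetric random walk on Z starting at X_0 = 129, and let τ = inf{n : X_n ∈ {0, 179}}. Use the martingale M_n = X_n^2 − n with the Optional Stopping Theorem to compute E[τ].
E[τ] = 6450

M_n = X_n^2 − n is a martingale (since E[X_{n+1}^2 | F_n] = X_n^2 + 1). By OST (τ has finite mean in a bounded region), E[M_τ] = E[M_0] = X_0^2 − 0 = 129^2 = 16641. Also E[M_τ] = E[X_τ^2] − E[τ]. The walk exits at 0 or 179, with P(hit 179 first) = 129/179, so E[X_τ^2] = 179^2 · 129/179 + 0 = 23091. Thus E[τ] = E[X_τ^2] − E[M_τ] = 23091 − 16641 = 6450 = 129(179 − 129) = 6450.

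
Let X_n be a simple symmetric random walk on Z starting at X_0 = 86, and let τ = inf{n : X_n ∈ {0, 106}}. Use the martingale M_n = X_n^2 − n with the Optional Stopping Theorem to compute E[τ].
E[τ] = 1720

M_n = X_n^2 − n is a martingale (since E[X_{n+1}^2 | F_n] = X_n^2 + 1). By OST (τ has finite mean in a bounded region), E[M_τ] = E[M_0] = X_0^2 − 0 = 86^2 = 7396. Also E[M_τ] = E[X_τ^2] − E[τ]. The walk exits at 0 or 106, with P(hit 106 first) = 86/106, so E[X_τ^2] = 106^2 · 86/106 + 0 = 9116. Thus E[τ] = E[X_τ^2] − E[M_τ] = 9116 − 7396 = 1720 = 86(106 − 86) = 1720.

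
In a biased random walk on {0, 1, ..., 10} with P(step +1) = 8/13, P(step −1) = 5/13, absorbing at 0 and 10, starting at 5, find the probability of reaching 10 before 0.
P(hit 10 before 0) = (1 − (5/8)^5) / (1 − (5/8)^10) = 32768/35893

Let u_k denote P(reach 10 before 0 | start at k). Boundary: u_0 = 0, u_10 = 1. Recurrence: u_k = 8/13·u_{k+1} + 5/13·u_{k-1} for 1 ≤ k ≤ 9. Try u_k = A + B·r^k with r = q/p = (5/13)/(8/13) = 5/8. Substitution satisfies the recurrence; boundary conditions give:
  u_k = (1 − r^k) / (1 − r^N) = (1 − (5/8)^5) / (1 − (5/8)^10) = 32768/35893.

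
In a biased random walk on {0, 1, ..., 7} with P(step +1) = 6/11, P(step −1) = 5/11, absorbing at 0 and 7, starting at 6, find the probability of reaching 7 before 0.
P(hit 7 before 0) = (1 − (5/6)^6) / (1 − (5/6)^7) = 186186/201811

Let u_k denote P(reach 7 before 0 | start at k). Boundary: u_0 = 0, u_7 = 1. Recurrence: u_k = 6/11·u_{k+1} + 5/11·u_{k-1} for 1 ≤ k ≤ 6. Try u_k = A + B·r^k with r = q/p = (5/11)/(6/11) = 5/6. Substitution satisfies the recurrence; boundary conditions give:
  u_k = (1 − r^k) / (1 − r^N) = (1 − (5/6)^6) / (1 − (5/6)^7) = 186186/201811.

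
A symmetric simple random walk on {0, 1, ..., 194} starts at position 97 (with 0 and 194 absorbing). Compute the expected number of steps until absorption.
E[τ | X_0 = 97] = 9409

Let v_k = E[τ | X_0 = k]. Boundary: v_0 = v_194 = 0. Recurrence: v_k = 1 + (v_{k-1} + v_{k+1})/2 for 1 ≤ k ≤ 193. The particular solution to v_k − (v_{k-1} + v_{k+1})/2 = 1 is v_k = −k^2. Adding homogeneous solution A + B k and matching boundaries gives v_k = k (194 − k). Substituting k = 97: v_97 = 97 · 97 = 9409.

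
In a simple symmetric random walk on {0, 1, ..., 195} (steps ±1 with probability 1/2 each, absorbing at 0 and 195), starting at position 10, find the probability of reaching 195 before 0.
P(hit 195 before 0) = 10/195 = 2/39

Let u_k = P(hit 195 before 0 | start at k). Then u_0 = 0, u_195 = 1, and u_k = u_{k-1}/2 + u_{k+1}/2 for 1 ≤ k ≤ 194. This harmonic recurrence is solved by u_k = k/195, giving u_10 = 10/195 = 2/39.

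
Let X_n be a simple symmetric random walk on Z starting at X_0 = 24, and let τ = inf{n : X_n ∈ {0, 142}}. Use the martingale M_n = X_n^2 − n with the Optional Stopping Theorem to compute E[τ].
E[τ] = 2832

M_n = X_n^2 − n is a martingale (since E[X_{n+1}^2 | F_n] = X_n^2 + 1). By OST (τ has finite mean in a bounded region), E[M_τ] = E[M_0] = X_0^2 − 0 = 24^2 = 576. Also E[M_τ] = E[X_τ^2] − E[τ]. The walk exits at 0 or 142, with P(hit 142 first) = 24/142, so E[X_τ^2] = 142^2 · 24/142 + 0 = 3408. Thus E[τ] = E[X_τ^2] − E[M_τ] = 3408 − 576 = 2832 = 24(142 − 24) = 2832.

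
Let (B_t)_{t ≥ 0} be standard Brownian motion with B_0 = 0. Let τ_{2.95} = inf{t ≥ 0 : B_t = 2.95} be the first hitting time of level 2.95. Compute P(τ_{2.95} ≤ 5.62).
P(τ_{2.95} ≤ 5.62) = 2(1 − Φ(2.95/√5.62)) = 2(1 − Φ(1.2444)) ≈ 0.2134

By the reflection principle for standard BM, P(τ_b ≤ t) = 2 · P(B_t ≥ b). Since B_t ~ N(0, t), P(B_t ≥ 2.95) = 1 − Φ(2.95/√t) = 1 − Φ(2.95/√5.62) = 1 − Φ(1.2444) ≈ 0.10668. Doubling: P(τ_{2.95} ≤ 5.62) ≈ 2 · 0.10668 = 0.21336 ≈ 0.2134.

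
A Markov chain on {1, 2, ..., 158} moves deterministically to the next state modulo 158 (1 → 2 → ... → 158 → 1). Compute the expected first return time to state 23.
E[T_23 | X_0 = 23] = 158

The chain cycles deterministically, so starting at state 23 it returns in exactly 158 steps. Equivalently, the stationary distribution is uniform π_j = 1/158 for every state j, so by Kac's formula E[T_23] = 1/π_23 = 158.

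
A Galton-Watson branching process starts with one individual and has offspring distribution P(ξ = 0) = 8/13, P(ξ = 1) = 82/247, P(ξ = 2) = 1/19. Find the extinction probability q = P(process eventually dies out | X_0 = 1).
q = 1

Mean offspring μ = 0·8/13 + 1·82/247 + 2·1/19 = 108/247 ≤ 1. For μ ≤ 1 with offspring not concentrated at 1, the Galton-Watson process goes extinct almost surely, so q = 1.
(Algebraic check: The pgf is f(s) = 8/13 + 82/247·s + 1/19·s². The extinction probability q is the smallest fixed point of f in [0, 1]. Setting s = f(s):
  1/19·s² + (82/247 − 1)·s + 8/13 = 0
  1/19·s² − (8/13 + 1/19)·s + 8/13 = 0
which factors as (s − 1)·(1/19·s − 8/13) = 0, giving roots s = 1 and s = (8/13)/(1/19) = 152/13. Since 152/13 ≥ 1, the smallest root in [0, 1] is s = 1.)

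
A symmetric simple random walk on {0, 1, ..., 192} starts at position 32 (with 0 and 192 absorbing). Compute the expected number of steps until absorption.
E[τ | X_0 = 32] = 5120

Let v_k = E[τ | X_0 = k]. Boundary: v_0 = v_192 = 0. Recurrence: v_k = 1 + (v_{k-1} + v_{k+1})/2 for 1 ≤ k ≤ 191. The particular solution to v_k − (v_{k-1} + v_{k+1})/2 = 1 is v_k = −k^2. Adding homogeneous solution A + B k and matching boundaries gives v_k = k (192 − k). Substituting k = 32: v_32 = 32 · 160 = 5120.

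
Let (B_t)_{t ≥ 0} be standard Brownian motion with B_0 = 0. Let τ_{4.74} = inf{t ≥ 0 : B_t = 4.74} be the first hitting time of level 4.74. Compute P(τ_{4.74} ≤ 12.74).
P(τ_{4.74} ≤ 12.74) = 2(1 − Φ(4.74/√12.74)) = 2(1 − Φ(1.3280)) ≈ 0.1842

By the reflection principle for standard BM, P(τ_b ≤ t) = 2 · P(B_t ≥ b). Since B_t ~ N(0, t), P(B_t ≥ 4.74) = 1 − Φ(4.74/√t) = 1 − Φ(4.74/√12.74) = 1 − Φ(1.3280) ≈ 0.09209. Doubling: P(τ_{4.74} ≤ 12.74) ≈ 2 · 0.09209 = 0.18418 ≈ 0.1842.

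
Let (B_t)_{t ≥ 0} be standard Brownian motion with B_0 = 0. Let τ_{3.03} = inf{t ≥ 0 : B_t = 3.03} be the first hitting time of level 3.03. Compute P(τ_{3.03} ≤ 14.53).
P(τ_{3.03} ≤ 14.53) = 2(1 − Φ(3.03/√14.53)) = 2(1 − Φ(0.7949)) ≈ 0.4267

By the reflection principle for standard BM, P(τ_b ≤ t) = 2 · P(B_t ≥ b). Since B_t ~ N(0, t), P(B_t ≥ 3.03) = 1 − Φ(3.03/√t) = 1 − Φ(3.03/√14.53) = 1 − Φ(0.7949) ≈ 0.21334. Doubling: P(τ_{3.03} ≤ 14.53) ≈ 2 · 0.21334 = 0.42668 ≈ 0.4267.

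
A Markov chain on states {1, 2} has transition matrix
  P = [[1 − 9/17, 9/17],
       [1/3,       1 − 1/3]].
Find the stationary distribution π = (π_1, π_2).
π_1 = 17/44, π_2 = 27/44

Solve πP = π with π_1 + π_2 = 1. From πP = π: π_1 · (1 − 9/17) + π_2 · 1/3 = π_1 ⇒ π_2 · 1/3 = π_1 · 9/17 ⇒ π_2/π_1 = (9/17)/(1/3) = 27/17. Together with π_1 + π_2 = 1:
  π_1 = (1/3)/(9/17 + 1/3) = (1/3)/(44/51) = 17/44,
  π_2 = (9/17)/(9/17 + 1/3) = (9/17)/(44/51) = 27/44.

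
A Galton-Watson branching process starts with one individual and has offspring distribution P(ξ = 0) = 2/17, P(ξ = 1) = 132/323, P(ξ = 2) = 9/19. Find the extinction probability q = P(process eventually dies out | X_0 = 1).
q = 38/153

The pgf is f(s) = 2/17 + 132/323·s + 9/19·s². The extinction probability q is the smallest fixed point of f in [0, 1]. Setting s = f(s):
  9/19·s² + (132/323 − 1)·s + 2/17 = 0
  9/19·s² − (2/17 + 9/19)·s + 2/17 = 0
which factors as (s − 1)·(9/19·s − 2/17) = 0, giving roots s = 1 and s = (2/17)/(9/19) = 38/153.
Mean offspring μ = 132/323 + 2·9/19 = 438/323 > 1 (supercritical), so q < 1. The extinction probability is the smaller root: q = (2/17)/(9/19) = 38/153.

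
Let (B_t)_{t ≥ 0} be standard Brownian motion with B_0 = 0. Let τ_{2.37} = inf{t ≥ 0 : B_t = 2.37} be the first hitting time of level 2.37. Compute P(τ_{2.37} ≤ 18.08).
P(τ_{2.37} ≤ 18.08) = 2(1 − Φ(2.37/√18.08)) = 2(1 − Φ(0.5574)) ≈ 0.5773

By the reflection principle for standard BM, P(τ_b ≤ t) = 2 · P(B_t ≥ b). Since B_t ~ N(0, t), P(B_t ≥ 2.37) = 1 − Φ(2.37/√t) = 1 − Φ(2.37/√18.08) = 1 − Φ(0.5574) ≈ 0.28863. Doubling: P(τ_{2.37} ≤ 18.08) ≈ 2 · 0.28863 = 0.57726 ≈ 0.5773.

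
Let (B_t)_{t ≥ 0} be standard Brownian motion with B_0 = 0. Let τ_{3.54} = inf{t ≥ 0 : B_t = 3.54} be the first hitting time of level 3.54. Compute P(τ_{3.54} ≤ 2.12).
P(τ_{3.54} ≤ 2.12) = 2(1 − Φ(3.54/√2.12)) = 2(1 − Φ(2.4313)) ≈ 0.0150

By the reflection principle for standard BM, P(τ_b ≤ t) = 2 · P(B_t ≥ b). Since B_t ~ N(0, t), P(B_t ≥ 3.54) = 1 − Φ(3.54/√t) = 1 − Φ(3.54/√2.12) = 1 − Φ(2.4313) ≈ 0.00752. Doubling: P(τ_{3.54} ≤ 2.12) ≈ 2 · 0.00752 = 0.01504 ≈ 0.0150.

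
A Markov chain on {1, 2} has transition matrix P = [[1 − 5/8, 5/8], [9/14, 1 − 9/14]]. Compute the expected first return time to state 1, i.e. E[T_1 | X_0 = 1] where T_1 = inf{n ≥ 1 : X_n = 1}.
E[T_1 | X_0 = 1] = 1/π_1 = 71/36

For an irreducible recurrent Markov chain with stationary distribution π, E[T_i | X_0 = i] = 1/π_i (Kac's formula). Here π_1 = (9/14)/(5/8 + 9/14) = (9/14)/(71/56) = 36/71, so E[T_1 | X_0 = 1] = 1/π_1 = (5/8 + 9/14)/(9/14) = (71/56)/(9/14) = 71/36.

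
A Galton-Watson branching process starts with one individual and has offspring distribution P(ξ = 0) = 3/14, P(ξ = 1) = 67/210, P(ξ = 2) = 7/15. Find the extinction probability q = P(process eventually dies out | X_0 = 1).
q = 45/98

The pgf is f(s) = 3/14 + 67/210·s + 7/15·s². The extinction probability q is the smallest fixed point of f in [0, 1]. Setting s = f(s):
  7/15·s² + (67/210 − 1)·s + 3/14 = 0
  7/15·s² − (3/14 + 7/15)·s + 3/14 = 0
which factors as (s − 1)·(7/15·s − 3/14) = 0, giving roots s = 1 and s = (3/14)/(7/15) = 45/98.
Mean offspring μ = 67/210 + 2·7/15 = 263/210 > 1 (supercritical), so q < 1. The extinction probability is the smaller root: q = (3/14)/(7/15) = 45/98.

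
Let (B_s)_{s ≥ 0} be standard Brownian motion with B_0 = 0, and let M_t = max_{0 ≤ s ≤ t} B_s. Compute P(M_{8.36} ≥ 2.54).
P(M_{8.36} ≥ 2.54) = 2·P(B_{8.36} ≥ 2.54) = 2(1 − Φ(2.54/√8.36)) ≈ 0.3797

By the reflection principle for Brownian motion, P(M_t ≥ a) = 2 · P(B_t ≥ a) for a ≥ 0. Since B_t ~ N(0, t), P(B_t ≥ 2.54) = 1 − Φ(2.54/√t) = 1 − Φ(2.54/√8.36) = 1 − Φ(0.8785). So
  P(M_{8.36} ≥ 2.54) = 2(1 − Φ(0.8785)) ≈ 0.3797.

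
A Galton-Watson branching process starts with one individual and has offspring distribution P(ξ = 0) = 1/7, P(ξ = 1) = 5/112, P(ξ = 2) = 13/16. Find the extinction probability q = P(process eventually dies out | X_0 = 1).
q = 16/91

The pgf is f(s) = 1/7 + 5/112·s + 13/16·s². The extinction probability q is the smallest fixed point of f in [0, 1]. Setting s = f(s):
  13/16·s² + (5/112 − 1)·s + 1/7 = 0
  13/16·s² − (1/7 + 13/16)·s + 1/7 = 0
which factors as (s − 1)·(13/16·s − 1/7) = 0, giving roots s = 1 and s = (1/7)/(13/16) = 16/91.
Mean offspring μ = 5/112 + 2·13/16 = 187/112 > 1 (supercritical), so q < 1. The extinction probability is the smaller root: q = (1/7)/(13/16) = 16/91.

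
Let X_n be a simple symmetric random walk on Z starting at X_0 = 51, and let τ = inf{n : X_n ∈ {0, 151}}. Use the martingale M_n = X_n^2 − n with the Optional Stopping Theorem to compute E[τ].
E[τ] = 5100

M_n = X_n^2 − n is a martingale (since E[X_{n+1}^2 | F_n] = X_n^2 + 1). By OST (τ has finite mean in a bounded region), E[M_τ] = E[M_0] = X_0^2 − 0 = 51^2 = 2601. Also E[M_τ] = E[X_τ^2] − E[τ]. The walk exits at 0 or 151, with P(hit 151 first) = 51/151, so E[X_τ^2] = 151^2 · 51/151 + 0 = 7701. Thus E[τ] = E[X_τ^2] − E[M_τ] = 7701 − 2601 = 5100 = 51(151 − 51) = 5100.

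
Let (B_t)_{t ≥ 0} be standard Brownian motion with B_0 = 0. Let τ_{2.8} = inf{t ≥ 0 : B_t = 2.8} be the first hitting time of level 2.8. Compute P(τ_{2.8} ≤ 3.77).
P(τ_{2.8} ≤ 3.77) = 2(1 − Φ(2.8/√3.77)) = 2(1 − Φ(1.4421)) ≈ 0.1493

By the reflection principle for standard BM, P(τ_b ≤ t) = 2 · P(B_t ≥ b). Since B_t ~ N(0, t), P(B_t ≥ 2.8) = 1 − Φ(2.8/√t) = 1 − Φ(2.8/√3.77) = 1 − Φ(1.4421) ≈ 0.07464. Doubling: P(τ_{2.8} ≤ 3.77) ≈ 2 · 0.07464 = 0.14928 ≈ 0.1493.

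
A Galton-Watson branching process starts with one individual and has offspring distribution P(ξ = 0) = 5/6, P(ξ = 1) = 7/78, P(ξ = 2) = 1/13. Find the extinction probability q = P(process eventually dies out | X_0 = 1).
q = 1

Mean offspring μ = 0·5/6 + 1·7/78 + 2·1/13 = 19/78 ≤ 1. For μ ≤ 1 with offspring not concentrated at 1, the Galton-Watson process goes extinct almost surely, so q = 1.
(Algebraic check: The pgf is f(s) = 5/6 + 7/78·s + 1/13·s². The extinction probability q is the smallest fixed point of f in [0, 1]. Setting s = f(s):
  1/13·s² + (7/78 − 1)·s + 5/6 = 0
  1/13·s² − (5/6 + 1/13)·s + 5/6 = 0
which factors as (s − 1)·(1/13·s − 5/6) = 0, giving roots s = 1 and s = (5/6)/(1/13) = 65/6. Since 65/6 ≥ 1, the smallest root in [0, 1] is s = 1.)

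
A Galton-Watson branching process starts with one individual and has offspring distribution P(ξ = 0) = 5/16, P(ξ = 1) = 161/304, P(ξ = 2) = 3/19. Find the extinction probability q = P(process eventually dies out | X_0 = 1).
q = 1

Mean offspring μ = 0·5/16 + 1·161/304 + 2·3/19 = 257/304 ≤ 1. For μ ≤ 1 with offspring not concentrated at 1, the Galton-Watson process goes extinct almost surely, so q = 1.
(Algebraic check: The pgf is f(s) = 5/16 + 161/304·s + 3/19·s². The extinction probability q is the smallest fixed point of f in [0, 1]. Setting s = f(s):
  3/19·s² + (161/304 − 1)·s + 5/16 = 0
  3/19·s² − (5/16 + 3/19)·s + 5/16 = 0
which factors as (s − 1)·(3/19·s − 5/16) = 0, giving roots s = 1 and s = (5/16)/(3/19) = 95/48. Since 95/48 ≥ 1, the smallest root in [0, 1] is s = 1.)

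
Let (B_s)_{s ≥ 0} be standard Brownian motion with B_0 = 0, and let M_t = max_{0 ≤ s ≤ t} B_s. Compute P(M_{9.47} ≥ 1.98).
P(M_{9.47} ≥ 1.98) = 2·P(B_{9.47} ≥ 1.98) = 2(1 − Φ(1.98/√9.47)) ≈ 0.5200

By the reflection principle for Brownian motion, P(M_t ≥ a) = 2 · P(B_t ≥ a) for a ≥ 0. Since B_t ~ N(0, t), P(B_t ≥ 1.98) = 1 − Φ(1.98/√t) = 1 − Φ(1.98/√9.47) = 1 − Φ(0.6434). So
  P(M_{9.47} ≥ 1.98) = 2(1 − Φ(0.6434)) ≈ 0.5200.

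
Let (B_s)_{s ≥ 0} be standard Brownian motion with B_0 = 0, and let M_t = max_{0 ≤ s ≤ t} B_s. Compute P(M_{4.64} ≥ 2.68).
P(M_{4.64} ≥ 2.68) = 2·P(B_{4.64} ≥ 2.68) = 2(1 − Φ(2.68/√4.64)) ≈ 0.2134

By the reflection principle for Brownian motion, P(M_t ≥ a) = 2 · P(B_t ≥ a) for a ≥ 0. Since B_t ~ N(0, t), P(B_t ≥ 2.68) = 1 − Φ(2.68/√t) = 1 − Φ(2.68/√4.64) = 1 − Φ(1.2442). So
  P(M_{4.64} ≥ 2.68) = 2(1 − Φ(1.2442)) ≈ 0.2134.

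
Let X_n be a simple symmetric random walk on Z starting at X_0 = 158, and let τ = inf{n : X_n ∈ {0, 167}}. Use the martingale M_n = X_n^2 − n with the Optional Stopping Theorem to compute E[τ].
E[τ] = 1422

M_n = X_n^2 − n is a martingale (since E[X_{n+1}^2 | F_n] = X_n^2 + 1). By OST (τ has finite mean in a bounded region), E[M_τ] = E[M_0] = X_0^2 − 0 = 158^2 = 24964. Also E[M_τ] = E[X_τ^2] − E[τ]. The walk exits at 0 or 167, with P(hit 167 first) = 158/167, so E[X_τ^2] = 167^2 · 158/167 + 0 = 26386. Thus E[τ] = E[X_τ^2] − E[M_τ] = 26386 − 24964 = 1422 = 158(167 − 158) = 1422.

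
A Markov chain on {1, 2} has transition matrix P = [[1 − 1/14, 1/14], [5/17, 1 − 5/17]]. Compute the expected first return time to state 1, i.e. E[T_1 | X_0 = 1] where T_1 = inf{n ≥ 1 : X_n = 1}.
E[T_1 | X_0 = 1] = 1/π_1 = 87/70

For an irreducible recurrent Markov chain with stationary distribution π, E[T_i | X_0 = i] = 1/π_i (Kac's formula). Here π_1 = (5/17)/(1/14 + 5/17) = (5/17)/(87/238) = 70/87, so E[T_1 | X_0 = 1] = 1/π_1 = (1/14 + 5/17)/(5/17) = (87/238)/(5/17) = 87/70.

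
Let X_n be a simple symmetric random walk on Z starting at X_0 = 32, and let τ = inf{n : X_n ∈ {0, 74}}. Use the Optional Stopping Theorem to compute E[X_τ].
E[X_τ] = 32

X_n is a martingale and τ is a bounded-mean stopping time (indeed τ is finite a.s. with bounded expectation since the walk is in a bounded region). By the OST, E[X_τ] = E[X_0] = 32. Equivalently: E[X_τ] = 74 · P(hit 74 first) + 0 · P(hit 0 first) = 74 · (32/74) = 32.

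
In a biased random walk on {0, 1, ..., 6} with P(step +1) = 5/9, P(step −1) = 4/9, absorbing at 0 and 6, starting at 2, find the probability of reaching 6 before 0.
P(hit 6 before 0) = (1 − (4/5)^2) / (1 − (4/5)^6) = 625/1281

Let u_k denote P(reach 6 before 0 | start at k). Boundary: u_0 = 0, u_6 = 1. Recurrence: u_k = 5/9·u_{k+1} + 4/9·u_{k-1} for 1 ≤ k ≤ 5. Try u_k = A + B·r^k with r = q/p = (4/9)/(5/9) = 4/5. Substitution satisfies the recurrence; boundary conditions give:
  u_k = (1 − r^k) / (1 − r^N) = (1 − (4/5)^2) / (1 − (4/5)^6) = 625/1281.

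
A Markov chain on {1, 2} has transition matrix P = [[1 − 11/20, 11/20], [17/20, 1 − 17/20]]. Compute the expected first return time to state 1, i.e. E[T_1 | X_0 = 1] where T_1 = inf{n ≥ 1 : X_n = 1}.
E[T_1 | X_0 = 1] = 1/π_1 = 28/17

For an irreducible recurrent Markov chain with stationary distribution π, E[T_i | X_0 = i] = 1/π_i (Kac's formula). Here π_1 = (17/20)/(11/20 + 17/20) = (17/20)/(7/5) = 17/28, so E[T_1 | X_0 = 1] = 1/π_1 = (11/20 + 17/20)/(17/20) = (7/5)/(17/20) = 28/17.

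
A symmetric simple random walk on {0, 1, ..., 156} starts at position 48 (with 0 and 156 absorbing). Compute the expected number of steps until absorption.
E[τ | X_0 = 48] = 5184

Let v_k = E[τ | X_0 = k]. Boundary: v_0 = v_156 = 0. Recurrence: v_k = 1 + (v_{k-1} + v_{k+1})/2 for 1 ≤ k ≤ 155. The particular solution to v_k − (v_{k-1} + v_{k+1})/2 = 1 is v_k = −k^2. Adding homogeneous solution A + B k and matching boundaries gives v_k = k (156 − k). Substituting k = 48: v_48 = 48 · 108 = 5184.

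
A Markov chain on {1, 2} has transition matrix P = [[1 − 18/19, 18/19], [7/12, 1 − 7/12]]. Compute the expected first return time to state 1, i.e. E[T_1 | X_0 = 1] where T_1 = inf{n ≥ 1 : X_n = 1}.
E[T_1 | X_0 = 1] = 1/π_1 = 349/133

For an irreducible recurrent Markov chain with stationary distribution π, E[T_i | X_0 = i] = 1/π_i (Kac's formula). Here π_1 = (7/12)/(18/19 + 7/12) = (7/12)/(349/228) = 133/349, so E[T_1 | X_0 = 1] = 1/π_1 = (18/19 + 7/12)/(7/12) = (349/228)/(7/12) = 349/133.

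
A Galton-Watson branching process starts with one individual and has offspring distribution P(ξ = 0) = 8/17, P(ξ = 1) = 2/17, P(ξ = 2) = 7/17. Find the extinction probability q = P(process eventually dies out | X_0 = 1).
q = 1

Mean offspring μ = 0·8/17 + 1·2/17 + 2·7/17 = 16/17 ≤ 1. For μ ≤ 1 with offspring not concentrated at 1, the Galton-Watson process goes extinct almost surely, so q = 1.
(Algebraic check: The pgf is f(s) = 8/17 + 2/17·s + 7/17·s². The extinction probability q is the smallest fixed point of f in [0, 1]. Setting s = f(s):
  7/17·s² + (2/17 − 1)·s + 8/17 = 0
  7/17·s² − (8/17 + 7/17)·s + 8/17 = 0
which factors as (s − 1)·(7/17·s − 8/17) = 0, giving roots s = 1 and s = (8/17)/(7/17) = 8/7. Since 8/7 ≥ 1, the smallest root in [0, 1] is s = 1.)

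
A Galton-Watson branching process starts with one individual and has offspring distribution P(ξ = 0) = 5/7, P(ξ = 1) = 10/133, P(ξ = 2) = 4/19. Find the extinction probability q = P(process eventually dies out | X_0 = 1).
q = 1

Mean offspring μ = 0·5/7 + 1·10/133 + 2·4/19 = 66/133 ≤ 1. For μ ≤ 1 with offspring not concentrated at 1, the Galton-Watson process goes extinct almost surely, so q = 1.
(Algebraic check: The pgf is f(s) = 5/7 + 10/133·s + 4/19·s². The extinction probability q is the smallest fixed point of f in [0, 1]. Setting s = f(s):
  4/19·s² + (10/133 − 1)·s + 5/7 = 0
  4/19·s² − (5/7 + 4/19)·s + 5/7 = 0
which factors as (s − 1)·(4/19·s − 5/7) = 0, giving roots s = 1 and s = (5/7)/(4/19) = 95/28. Since 95/28 ≥ 1, the smallest root in [0, 1] is s = 1.)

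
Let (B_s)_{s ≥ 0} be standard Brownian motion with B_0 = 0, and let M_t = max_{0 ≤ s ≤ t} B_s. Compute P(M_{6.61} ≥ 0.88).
P(M_{6.61} ≥ 0.88) = 2·P(B_{6.61} ≥ 0.88) = 2(1 − Φ(0.88/√6.61)) ≈ 0.7321

By the reflection principle for Brownian motion, P(M_t ≥ a) = 2 · P(B_t ≥ a) for a ≥ 0. Since B_t ~ N(0, t), P(B_t ≥ 0.88) = 1 − Φ(0.88/√t) = 1 − Φ(0.88/√6.61) = 1 − Φ(0.3423). So
  P(M_{6.61} ≥ 0.88) = 2(1 − Φ(0.3423)) ≈ 0.7321.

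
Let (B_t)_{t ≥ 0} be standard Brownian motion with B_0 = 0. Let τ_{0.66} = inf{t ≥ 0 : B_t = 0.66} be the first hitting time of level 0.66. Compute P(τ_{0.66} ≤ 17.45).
P(τ_{0.66} ≤ 17.45) = 2(1 − Φ(0.66/√17.45)) = 2(1 − Φ(0.1580)) ≈ 0.8745

By the reflection principle for standard BM, P(τ_b ≤ t) = 2 · P(B_t ≥ b). Since B_t ~ N(0, t), P(B_t ≥ 0.66) = 1 − Φ(0.66/√t) = 1 − Φ(0.66/√17.45) = 1 − Φ(0.1580) ≈ 0.43723. Doubling: P(τ_{0.66} ≤ 17.45) ≈ 2 · 0.43723 = 0.87446 ≈ 0.8745.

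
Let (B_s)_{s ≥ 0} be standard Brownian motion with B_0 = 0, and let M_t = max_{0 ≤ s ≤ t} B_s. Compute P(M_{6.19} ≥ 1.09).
P(M_{6.19} ≥ 1.09) = 2·P(B_{6.19} ≥ 1.09) = 2(1 − Φ(1.09/√6.19)) ≈ 0.6613

By the reflection principle for Brownian motion, P(M_t ≥ a) = 2 · P(B_t ≥ a) for a ≥ 0. Since B_t ~ N(0, t), P(B_t ≥ 1.09) = 1 − Φ(1.09/√t) = 1 − Φ(1.09/√6.19) = 1 − Φ(0.4381). So
  P(M_{6.19} ≥ 1.09) = 2(1 − Φ(0.4381)) ≈ 0.6613.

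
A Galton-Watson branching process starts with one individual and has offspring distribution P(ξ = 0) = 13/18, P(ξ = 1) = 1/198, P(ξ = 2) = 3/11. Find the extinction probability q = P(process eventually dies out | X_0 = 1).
q = 1

Mean offspring μ = 0·13/18 + 1·1/198 + 2·3/11 = 109/198 ≤ 1. For μ ≤ 1 with offspring not concentrated at 1, the Galton-Watson process goes extinct almost surely, so q = 1.
(Algebraic check: The pgf is f(s) = 13/18 + 1/198·s + 3/11·s². The extinction probability q is the smallest fixed point of f in [0, 1]. Setting s = f(s):
  3/11·s² + (1/198 − 1)·s + 13/18 = 0
  3/11·s² − (13/18 + 3/11)·s + 13/18 = 0
which factors as (s − 1)·(3/11·s − 13/18) = 0, giving roots s = 1 and s = (13/18)/(3/11) = 143/54. Since 143/54 ≥ 1, the smallest root in [0, 1] is s = 1.)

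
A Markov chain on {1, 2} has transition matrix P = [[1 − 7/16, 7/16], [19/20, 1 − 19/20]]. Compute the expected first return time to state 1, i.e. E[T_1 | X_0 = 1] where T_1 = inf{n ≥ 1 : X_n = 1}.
E[T_1 | X_0 = 1] = 1/π_1 = 111/76

For an irreducible recurrent Markov chain with stationary distribution π, E[T_i | X_0 = i] = 1/π_i (Kac's formula). Here π_1 = (19/20)/(7/16 + 19/20) = (19/20)/(111/80) = 76/111, so E[T_1 | X_0 = 1] = 1/π_1 = (7/16 + 19/20)/(19/20) = (111/80)/(19/20) = 111/76.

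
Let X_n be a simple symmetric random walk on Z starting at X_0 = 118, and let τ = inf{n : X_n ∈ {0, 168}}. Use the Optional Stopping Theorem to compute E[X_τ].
E[X_τ] = 118

X_n is a martingale and τ is a bounded-mean stopping time (indeed τ is finite a.s. with bounded expectation since the walk is in a bounded region). By the OST, E[X_τ] = E[X_0] = 118. Equivalently: E[X_τ] = 168 · P(hit 168 first) + 0 · P(hit 0 first) = 168 · (118/168) = 118.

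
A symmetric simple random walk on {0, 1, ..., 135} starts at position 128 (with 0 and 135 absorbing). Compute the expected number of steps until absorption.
E[τ | X_0 = 128] = 896

Let v_k = E[τ | X_0 = k]. Boundary: v_0 = v_135 = 0. Recurrence: v_k = 1 + (v_{k-1} + v_{k+1})/2 for 1 ≤ k ≤ 134. The particular solution to v_k − (v_{k-1} + v_{k+1})/2 = 1 is v_k = −k^2. Adding homogeneous solution A + B k and matching boundaries gives v_k = k (135 − k). Substituting k = 128: v_128 = 128 · 7 = 896.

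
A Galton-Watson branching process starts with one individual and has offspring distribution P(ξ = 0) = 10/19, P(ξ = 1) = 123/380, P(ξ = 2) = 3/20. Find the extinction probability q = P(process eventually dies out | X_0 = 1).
q = 1

Mean offspring μ = 0·10/19 + 1·123/380 + 2·3/20 = 237/380 ≤ 1. For μ ≤ 1 with offspring not concentrated at 1, the Galton-Watson process goes extinct almost surely, so q = 1.
(Algebraic check: The pgf is f(s) = 10/19 + 123/380·s + 3/20·s². The extinction probability q is the smallest fixed point of f in [0, 1]. Setting s = f(s):
  3/20·s² + (123/380 − 1)·s + 10/19 = 0
  3/20·s² − (10/19 + 3/20)·s + 10/19 = 0
which factors as (s − 1)·(3/20·s − 10/19) = 0, giving roots s = 1 and s = (10/19)/(3/20) = 200/57. Since 200/57 ≥ 1, the smallest root in [0, 1] is s = 1.)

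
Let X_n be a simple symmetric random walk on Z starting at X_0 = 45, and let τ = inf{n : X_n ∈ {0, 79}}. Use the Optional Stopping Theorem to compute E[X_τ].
E[X_τ] = 45

X_n is a martingale and τ is a bounded-mean stopping time (indeed τ is finite a.s. with bounded expectation since the walk is in a bounded region). By the OST, E[X_τ] = E[X_0] = 45. Equivalently: E[X_τ] = 79 · P(hit 79 first) + 0 · P(hit 0 first) = 79 · (45/79) = 45.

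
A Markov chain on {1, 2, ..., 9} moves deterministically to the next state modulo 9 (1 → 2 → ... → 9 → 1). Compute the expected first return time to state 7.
E[T_7 | X_0 = 7] = 9

The chain cycles deterministically, so starting at state 7 it returns in exactly 9 steps. Equivalently, the stationary distribution is uniform π_j = 1/9 for every state j, so by Kac's formula E[T_7] = 1/π_7 = 9.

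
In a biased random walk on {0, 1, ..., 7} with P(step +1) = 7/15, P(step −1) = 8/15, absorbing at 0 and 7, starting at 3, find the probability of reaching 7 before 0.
P(hit 7 before 0) = (1 − (8/7)^3) / (1 − (8/7)^7) = 405769/1273609

Let u_k denote P(reach 7 before 0 | start at k). Boundary: u_0 = 0, u_7 = 1. Recurrence: u_k = 7/15·u_{k+1} + 8/15·u_{k-1} for 1 ≤ k ≤ 6. Try u_k = A + B·r^k with r = q/p = (8/15)/(7/15) = 8/7. Substitution satisfies the recurrence; boundary conditions give:
  u_k = (1 − r^k) / (1 − r^N) = (1 − (8/7)^3) / (1 − (8/7)^7) = 405769/1273609.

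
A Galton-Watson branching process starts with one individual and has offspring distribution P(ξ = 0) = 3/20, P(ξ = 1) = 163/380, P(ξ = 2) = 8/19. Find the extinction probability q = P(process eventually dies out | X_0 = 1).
q = 57/160

The pgf is f(s) = 3/20 + 163/380·s + 8/19·s². The extinction probability q is the smallest fixed point of f in [0, 1]. Setting s = f(s):
  8/19·s² + (163/380 − 1)·s + 3/20 = 0
  8/19·s² − (3/20 + 8/19)·s + 3/20 = 0
which factors as (s − 1)·(8/19·s − 3/20) = 0, giving roots s = 1 and s = (3/20)/(8/19) = 57/160.
Mean offspring μ = 163/380 + 2·8/19 = 483/380 > 1 (supercritical), so q < 1. The extinction probability is the smaller root: q = (3/20)/(8/19) = 57/160.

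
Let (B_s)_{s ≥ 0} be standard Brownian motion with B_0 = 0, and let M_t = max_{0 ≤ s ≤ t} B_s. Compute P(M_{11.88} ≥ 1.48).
P(M_{11.88} ≥ 1.48) = 2·P(B_{11.88} ≥ 1.48) = 2(1 − Φ(1.48/√11.88)) ≈ 0.6676

By the reflection principle for Brownian motion, P(M_t ≥ a) = 2 · P(B_t ≥ a) for a ≥ 0. Since B_t ~ N(0, t), P(B_t ≥ 1.48) = 1 − Φ(1.48/√t) = 1 − Φ(1.48/√11.88) = 1 − Φ(0.4294). So
  P(M_{11.88} ≥ 1.48) = 2(1 − Φ(0.4294)) ≈ 0.6676.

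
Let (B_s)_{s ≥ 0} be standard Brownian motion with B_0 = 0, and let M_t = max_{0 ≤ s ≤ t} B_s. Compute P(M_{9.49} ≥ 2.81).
P(M_{9.49} ≥ 2.81) = 2·P(B_{9.49} ≥ 2.81) = 2(1 − Φ(2.81/√9.49)) ≈ 0.3617

By the reflection principle for Brownian motion, P(M_t ≥ a) = 2 · P(B_t ≥ a) for a ≥ 0. Since B_t ~ N(0, t), P(B_t ≥ 2.81) = 1 − Φ(2.81/√t) = 1 − Φ(2.81/√9.49) = 1 − Φ(0.9122). So
  P(M_{9.49} ≥ 2.81) = 2(1 − Φ(0.9122)) ≈ 0.3617.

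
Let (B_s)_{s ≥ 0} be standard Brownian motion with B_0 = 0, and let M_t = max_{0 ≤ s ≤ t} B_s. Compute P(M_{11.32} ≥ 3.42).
P(M_{11.32} ≥ 3.42) = 2·P(B_{11.32} ≥ 3.42) = 2(1 − Φ(3.42/√11.32)) ≈ 0.3094

By the reflection principle for Brownian motion, P(M_t ≥ a) = 2 · P(B_t ≥ a) for a ≥ 0. Since B_t ~ N(0, t), P(B_t ≥ 3.42) = 1 − Φ(3.42/√t) = 1 − Φ(3.42/√11.32) = 1 − Φ(1.0165). So
  P(M_{11.32} ≥ 3.42) = 2(1 − Φ(1.0165)) ≈ 0.3094.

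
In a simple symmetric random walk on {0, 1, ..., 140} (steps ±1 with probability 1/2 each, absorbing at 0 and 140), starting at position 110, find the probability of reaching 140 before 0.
P(hit 140 before 0) = 110/140 = 11/14

Let u_k = P(hit 140 before 0 | start at k). Then u_0 = 0, u_140 = 1, and u_k = u_{k-1}/2 + u_{k+1}/2 for 1 ≤ k ≤ 139. This harmonic recurrence is solved by u_k = k/140, giving u_110 = 110/140 = 11/14.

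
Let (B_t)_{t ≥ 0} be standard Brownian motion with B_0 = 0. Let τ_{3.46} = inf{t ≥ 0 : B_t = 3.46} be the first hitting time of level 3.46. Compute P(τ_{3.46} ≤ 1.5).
P(τ_{3.46} ≤ 1.5) = 2(1 − Φ(3.46/√1.5)) = 2(1 − Φ(2.8251)) ≈ 0.0047

By the reflection principle for standard BM, P(τ_b ≤ t) = 2 · P(B_t ≥ b). Since B_t ~ N(0, t), P(B_t ≥ 3.46) = 1 − Φ(3.46/√t) = 1 − Φ(3.46/√1.5) = 1 − Φ(2.8251) ≈ 0.00236. Doubling: P(τ_{3.46} ≤ 1.5) ≈ 2 · 0.00236 = 0.00472 ≈ 0.0047.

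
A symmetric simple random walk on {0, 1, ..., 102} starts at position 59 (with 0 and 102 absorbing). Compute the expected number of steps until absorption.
E[τ | X_0 = 59] = 2537

Let v_k = E[τ | X_0 = k]. Boundary: v_0 = v_102 = 0. Recurrence: v_k = 1 + (v_{k-1} + v_{k+1})/2 for 1 ≤ k ≤ 101. The particular solution to v_k − (v_{k-1} + v_{k+1})/2 = 1 is v_k = −k^2. Adding homogeneous solution A + B k and matching boundaries gives v_k = k (102 − k). Substituting k = 59: v_59 = 59 · 43 = 2537.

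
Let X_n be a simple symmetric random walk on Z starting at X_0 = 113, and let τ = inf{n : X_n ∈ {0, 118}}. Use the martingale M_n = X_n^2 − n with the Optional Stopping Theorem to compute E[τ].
E[τ] = 565

M_n = X_n^2 − n is a martingale (since E[X_{n+1}^2 | F_n] = X_n^2 + 1). By OST (τ has finite mean in a bounded region), E[M_τ] = E[M_0] = X_0^2 − 0 = 113^2 = 12769. Also E[M_τ] = E[X_τ^2] − E[τ]. The walk exits at 0 or 118, with P(hit 118 first) = 113/118, so E[X_τ^2] = 118^2 · 113/118 + 0 = 13334. Thus E[τ] = E[X_τ^2] − E[M_τ] = 13334 − 12769 = 565 = 113(118 − 113) = 565.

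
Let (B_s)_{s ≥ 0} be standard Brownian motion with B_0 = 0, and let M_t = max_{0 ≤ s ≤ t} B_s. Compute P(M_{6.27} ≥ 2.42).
P(M_{6.27} ≥ 2.42) = 2·P(B_{6.27} ≥ 2.42) = 2(1 − Φ(2.42/√6.27)) ≈ 0.3338

By the reflection principle for Brownian motion, P(M_t ≥ a) = 2 · P(B_t ≥ a) for a ≥ 0. Since B_t ~ N(0, t), P(B_t ≥ 2.42) = 1 − Φ(2.42/√t) = 1 − Φ(2.42/√6.27) = 1 − Φ(0.9665). So
  P(M_{6.27} ≥ 2.42) = 2(1 − Φ(0.9665)) ≈ 0.3338.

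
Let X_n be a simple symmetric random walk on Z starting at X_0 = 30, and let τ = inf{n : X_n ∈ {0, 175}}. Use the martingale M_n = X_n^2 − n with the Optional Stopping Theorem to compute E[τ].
E[τ] = 4350

M_n = X_n^2 − n is a martingale (since E[X_{n+1}^2 | F_n] = X_n^2 + 1). By OST (τ has finite mean in a bounded region), E[M_τ] = E[M_0] = X_0^2 − 0 = 30^2 = 900. Also E[M_τ] = E[X_τ^2] − E[τ]. The walk exits at 0 or 175, with P(hit 175 first) = 30/175, so E[X_τ^2] = 175^2 · 30/175 + 0 = 5250. Thus E[τ] = E[X_τ^2] − E[M_τ] = 5250 − 900 = 4350 = 30(175 − 30) = 4350.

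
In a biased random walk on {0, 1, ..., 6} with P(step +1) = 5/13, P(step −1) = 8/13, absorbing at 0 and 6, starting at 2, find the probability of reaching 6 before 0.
P(hit 6 before 0) = (1 − (8/5)^2) / (1 − (8/5)^6) = 625/6321

Let u_k denote P(reach 6 before 0 | start at k). Boundary: u_0 = 0, u_6 = 1. Recurrence: u_k = 5/13·u_{k+1} + 8/13·u_{k-1} for 1 ≤ k ≤ 5. Try u_k = A + B·r^k with r = q/p = (8/13)/(5/13) = 8/5. Substitution satisfies the recurrence; boundary conditions give:
  u_k = (1 − r^k) / (1 − r^N) = (1 − (8/5)^2) / (1 − (8/5)^6) = 625/6321.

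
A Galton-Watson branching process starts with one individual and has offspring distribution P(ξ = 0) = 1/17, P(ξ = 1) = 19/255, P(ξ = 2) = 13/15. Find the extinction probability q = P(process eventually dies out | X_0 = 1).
q = 15/221

The pgf is f(s) = 1/17 + 19/255·s + 13/15·s². The extinction probability q is the smallest fixed point of f in [0, 1]. Setting s = f(s):
  13/15·s² + (19/255 − 1)·s + 1/17 = 0
  13/15·s² − (1/17 + 13/15)·s + 1/17 = 0
which factors as (s − 1)·(13/15·s − 1/17) = 0, giving roots s = 1 and s = (1/17)/(13/15) = 15/221.
Mean offspring μ = 19/255 + 2·13/15 = 461/255 > 1 (supercritical), so q < 1. The extinction probability is the smaller root: q = (1/17)/(13/15) = 15/221.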